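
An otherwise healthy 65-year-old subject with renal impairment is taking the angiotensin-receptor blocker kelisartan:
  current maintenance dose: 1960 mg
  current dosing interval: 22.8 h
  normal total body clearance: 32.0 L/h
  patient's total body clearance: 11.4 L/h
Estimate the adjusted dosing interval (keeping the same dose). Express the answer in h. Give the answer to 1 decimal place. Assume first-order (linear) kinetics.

To keep the same average steady-state level, dosing rate must scale with clearance.
CL ratio = 11.4 / 32.0 = 0.3563
New interval (same dose) = 22.8 / 0.3563 = 63.99 h

64.0 h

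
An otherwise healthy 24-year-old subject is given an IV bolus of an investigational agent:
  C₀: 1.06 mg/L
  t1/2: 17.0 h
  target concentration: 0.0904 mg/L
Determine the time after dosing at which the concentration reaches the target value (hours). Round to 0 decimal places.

60 h

k = ln2 / t½ = 0.693147 / 17.0 = 0.04077 h⁻¹
t = ln(C₀ / C) / k = ln(1.060 / 0.0904) / 0.04077
  = ln(11.73) / 0.04077 = 2.462 / 0.04077 = 60.39 h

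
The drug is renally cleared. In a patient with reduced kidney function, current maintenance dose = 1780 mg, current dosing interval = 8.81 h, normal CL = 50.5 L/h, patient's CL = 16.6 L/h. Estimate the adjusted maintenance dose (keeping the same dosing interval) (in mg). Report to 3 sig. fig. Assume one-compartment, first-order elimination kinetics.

To keep the same average steady-state level, dosing rate must scale with clearance.
CL ratio = 16.6 / 50.5 = 0.3287
New dose (same interval) = 1780 × 0.3287 = 585.1 mg

585 mg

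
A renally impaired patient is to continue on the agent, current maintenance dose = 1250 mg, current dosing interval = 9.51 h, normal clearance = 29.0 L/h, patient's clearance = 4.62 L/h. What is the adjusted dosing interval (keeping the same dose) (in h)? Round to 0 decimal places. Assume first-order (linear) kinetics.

To keep the same average steady-state level, dosing rate must scale with clearance.
CL ratio = 4.62 / 29.0 = 0.1593
New interval (same dose) = 9.51 / 0.1593 = 59.70 h

60 h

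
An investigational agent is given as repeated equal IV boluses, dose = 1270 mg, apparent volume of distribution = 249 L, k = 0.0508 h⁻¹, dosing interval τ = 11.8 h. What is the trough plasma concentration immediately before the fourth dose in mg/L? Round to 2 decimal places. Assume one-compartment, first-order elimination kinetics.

C₀ per dose = Dose / Vd = 1270 / 249 = 5.100 mg/L
Fraction remaining after one interval: r = e^(−kτ) = e^(−0.05080 × 11.8) = 0.5491
Before dose 4, 3 doses have been given (aged 1τ, 2τ, 3τ).
C_trough = C₀ × (r + r² + … + r^3) = C₀ × r(1−r^3)/(1−r)
        = 5.100 × 0.5491 × (1 − 0.1656) / (1 − 0.5491) = 5.182 mg/L

5.18 mg/L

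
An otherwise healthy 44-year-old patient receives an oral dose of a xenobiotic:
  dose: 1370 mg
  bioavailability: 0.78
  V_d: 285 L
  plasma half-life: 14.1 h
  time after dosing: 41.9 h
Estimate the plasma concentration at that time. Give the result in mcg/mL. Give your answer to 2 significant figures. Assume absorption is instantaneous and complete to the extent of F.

0.48 mcg/mL

Amount reaching circulation = F × Dose = 0.78 × 1370 = 1069 mg
C₀ = F·Dose / Vd = 1069 / 285 = 3.751 mg/L
k = ln2 / t½ = 0.693147 / 14.1 = 0.04916 h⁻¹
C = C₀ · e^(−k·t) = 3.751 × e^(−0.04916 × 41.9)
  = 3.751 × 0.1275 = 0.4783 mg/L
(0.4783 mg/L = 0.4783 mcg/mL)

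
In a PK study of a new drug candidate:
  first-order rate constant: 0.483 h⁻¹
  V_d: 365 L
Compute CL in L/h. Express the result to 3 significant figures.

CL = k × Vd = 0.483 × 365 = 176.3 L/h

176 L/h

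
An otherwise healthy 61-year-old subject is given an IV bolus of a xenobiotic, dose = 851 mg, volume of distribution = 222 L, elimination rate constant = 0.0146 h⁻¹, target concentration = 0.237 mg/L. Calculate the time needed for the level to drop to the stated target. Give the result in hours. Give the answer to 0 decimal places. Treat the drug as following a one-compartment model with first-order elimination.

191 h

C₀ = Dose / Vd = 851.0 / 222 = 3.833 mg/L
t = ln(C₀ / C) / k = ln(3.833 / 0.237) / 0.01460
  = ln(16.17) / 0.01460 = 2.783 / 0.01460 = 190.6 h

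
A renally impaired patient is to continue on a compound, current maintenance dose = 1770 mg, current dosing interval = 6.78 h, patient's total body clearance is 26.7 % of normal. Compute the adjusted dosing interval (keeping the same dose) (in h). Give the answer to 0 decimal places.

To keep the same average steady-state level, dosing rate must scale with clearance.
CL ratio = 26.7 / 100 = 0.2670
New interval (same dose) = 6.78 / 0.2670 = 25.39 h

25 h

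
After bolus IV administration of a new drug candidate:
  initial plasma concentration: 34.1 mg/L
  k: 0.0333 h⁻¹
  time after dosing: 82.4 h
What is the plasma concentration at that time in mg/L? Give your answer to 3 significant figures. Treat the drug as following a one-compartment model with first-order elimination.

2.19 mg/L

C = C₀ · e^(−k·t) = 34.10 × e^(−0.03330 × 82.4)
  = 34.10 × 0.06432 = 2.193 mg/L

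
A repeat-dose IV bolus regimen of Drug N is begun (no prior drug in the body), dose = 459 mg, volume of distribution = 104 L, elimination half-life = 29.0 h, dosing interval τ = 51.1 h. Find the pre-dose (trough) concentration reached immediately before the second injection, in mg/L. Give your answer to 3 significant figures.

1.30 mg/L

C₀ per dose = Dose / Vd = 459 / 104 = 4.413 mg/L
k = ln2 / t½ = 0.693147 / 29.0 = 0.02390 h⁻¹
Fraction remaining after one interval: r = e^(−kτ) = e^(−0.02390 × 51.1) = 0.2948
Before dose 2, 1 dose has been given (aged 1τ).
C_trough = C₀ × r = 4.413 × 0.2948 = 1.301 mg/L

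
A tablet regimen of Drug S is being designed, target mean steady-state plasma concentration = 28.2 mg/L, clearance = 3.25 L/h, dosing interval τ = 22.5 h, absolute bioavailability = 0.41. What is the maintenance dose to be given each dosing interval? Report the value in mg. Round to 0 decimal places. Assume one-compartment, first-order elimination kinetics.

5030 mg

At steady state, F × (Dose/τ) = Css × CL.
Dose = Css × CL × τ / F = 28.2 × 3.250 × 22.5 / 0.41 = 5030 mg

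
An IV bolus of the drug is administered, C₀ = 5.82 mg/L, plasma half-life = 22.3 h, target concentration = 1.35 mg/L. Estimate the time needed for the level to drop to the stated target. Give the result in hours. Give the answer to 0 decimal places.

k = ln2 / t½ = 0.693147 / 22.3 = 0.03108 h⁻¹
t = ln(C₀ / C) / k = ln(5.820 / 1.35) / 0.03108
  = ln(4.311) / 0.03108 = 1.461 / 0.03108 = 47.01 h

47 h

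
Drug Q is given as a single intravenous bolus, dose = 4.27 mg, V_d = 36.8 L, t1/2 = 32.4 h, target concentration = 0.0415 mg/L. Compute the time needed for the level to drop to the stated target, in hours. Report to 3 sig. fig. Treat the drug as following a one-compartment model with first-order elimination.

48.1 h

C₀ = Dose / Vd = 4.270 / 36.8 = 0.1160 mg/L
k = ln2 / t½ = 0.693147 / 32.4 = 0.02139 h⁻¹
t = ln(C₀ / C) / k = ln(0.1160 / 0.0415) / 0.02139
  = ln(2.795) / 0.02139 = 1.028 / 0.02139 = 48.06 h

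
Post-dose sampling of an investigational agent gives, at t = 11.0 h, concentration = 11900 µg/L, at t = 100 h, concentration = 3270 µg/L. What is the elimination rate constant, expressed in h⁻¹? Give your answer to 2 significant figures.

k = ln(C₁/C₂) / (t₂ − t₁) = ln(11900/3270) / (100 − 11.0)
  = 1.292 / 89.00 = 0.01452 h⁻¹

0.015 h⁻¹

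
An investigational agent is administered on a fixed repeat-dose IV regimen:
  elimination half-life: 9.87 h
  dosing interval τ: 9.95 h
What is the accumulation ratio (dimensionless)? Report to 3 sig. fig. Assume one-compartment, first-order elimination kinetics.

k = ln2 / t½ = 0.693147 / 9.87 = 0.07023 h⁻¹
e^(−kτ) = e^(−0.07023 × 9.95) = 0.4972
Accumulation ratio R = 1 / (1 − e^(−kτ)) = 1 / (1 − 0.4972) = 1.989

1.99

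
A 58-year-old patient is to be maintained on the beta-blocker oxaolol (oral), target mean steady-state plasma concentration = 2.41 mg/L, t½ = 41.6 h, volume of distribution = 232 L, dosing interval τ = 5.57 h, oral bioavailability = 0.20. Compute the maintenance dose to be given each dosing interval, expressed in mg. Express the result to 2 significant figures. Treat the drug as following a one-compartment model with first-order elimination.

k = ln2 / t½ = 0.693147 / 41.6 = 0.01666 h⁻¹
CL = k × Vd = 0.01666 × 232 = 3.865 L/h
At steady state, F × (Dose/τ) = Css × CL.
Dose = Css × CL × τ / F = 2.41 × 3.865 × 5.57 / 0.20 = 259.4 mg

260 mg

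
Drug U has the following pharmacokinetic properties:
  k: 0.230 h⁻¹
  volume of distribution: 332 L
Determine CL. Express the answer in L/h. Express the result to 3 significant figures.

CL = k × Vd = 0.230 × 332 = 76.36 L/h

76.4 L/h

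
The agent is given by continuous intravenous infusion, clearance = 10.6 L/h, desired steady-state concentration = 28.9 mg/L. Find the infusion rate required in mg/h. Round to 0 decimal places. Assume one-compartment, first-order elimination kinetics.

At steady state, infusion rate R₀ = Css × CL = 28.9 × 10.60 = 306.3 mg/h

306 mg/h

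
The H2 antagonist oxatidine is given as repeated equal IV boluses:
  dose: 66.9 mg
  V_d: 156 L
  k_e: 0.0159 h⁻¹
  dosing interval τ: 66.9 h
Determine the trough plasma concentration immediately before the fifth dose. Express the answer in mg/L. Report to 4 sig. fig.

C₀ per dose = Dose / Vd = 66.9 / 156 = 0.4288 mg/L
Fraction remaining after one interval: r = e^(−kτ) = e^(−0.01590 × 66.9) = 0.3452
Before dose 5, 4 doses have been given (aged 1τ, 2τ, 3τ, 4τ).
C_trough = C₀ × (r + r² + … + r^4) = C₀ × r(1−r^4)/(1−r)
        = 0.4288 × 0.3452 × (1 − 0.01420) / (1 − 0.3452) = 0.2228 mg/L

0.2228 mg/L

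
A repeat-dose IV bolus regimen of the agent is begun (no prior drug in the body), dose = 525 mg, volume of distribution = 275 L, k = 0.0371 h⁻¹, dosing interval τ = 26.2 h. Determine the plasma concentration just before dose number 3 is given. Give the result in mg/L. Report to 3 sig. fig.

0.995 mg/L

C₀ per dose = Dose / Vd = 525 / 275 = 1.909 mg/L
Fraction remaining after one interval: r = e^(−kτ) = e^(−0.03710 × 26.2) = 0.3783
Before dose 3, 2 doses have been given (aged 1τ, 2τ).
C_trough = C₀ × (r + r²) = 1.909 × (0.3783 + 0.1431) = 0.9954 mg/L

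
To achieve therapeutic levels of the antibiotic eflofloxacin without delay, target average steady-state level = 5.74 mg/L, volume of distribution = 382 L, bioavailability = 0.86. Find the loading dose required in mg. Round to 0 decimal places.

2550 mg

LD = Css × Vd / F = 5.74 × 382 / 0.86 = 2550 mg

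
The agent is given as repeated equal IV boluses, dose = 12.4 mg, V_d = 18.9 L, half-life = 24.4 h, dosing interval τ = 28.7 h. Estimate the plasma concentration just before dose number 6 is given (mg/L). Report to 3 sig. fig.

0.512 mg/L

C₀ per dose = Dose / Vd = 12.4 / 18.9 = 0.6561 mg/L
k = ln2 / t½ = 0.693147 / 24.4 = 0.02841 h⁻¹
Fraction remaining after one interval: r = e^(−kτ) = e^(−0.02841 × 28.7) = 0.4425
Before dose 6, 5 doses have been given (aged 1τ, 2τ, 3τ, 4τ, 5τ).
C_trough = C₀ × (r + r² + … + r^5) = C₀ × r(1−r^5)/(1−r)
        = 0.6561 × 0.4425 × (1 − 0.01697) / (1 − 0.4425) = 0.5119 mg/L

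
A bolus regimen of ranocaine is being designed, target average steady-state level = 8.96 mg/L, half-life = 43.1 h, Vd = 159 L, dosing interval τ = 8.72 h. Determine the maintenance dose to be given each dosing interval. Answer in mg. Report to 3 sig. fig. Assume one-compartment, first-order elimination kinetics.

200 mg

k = ln2 / t½ = 0.693147 / 43.1 = 0.01608 h⁻¹
CL = k × Vd = 0.01608 × 159 = 2.557 L/h
At steady state, Dose/τ = Css × CL.
Dose = Css × CL × τ = 8.96 × 2.557 × 8.72 = 199.8 mg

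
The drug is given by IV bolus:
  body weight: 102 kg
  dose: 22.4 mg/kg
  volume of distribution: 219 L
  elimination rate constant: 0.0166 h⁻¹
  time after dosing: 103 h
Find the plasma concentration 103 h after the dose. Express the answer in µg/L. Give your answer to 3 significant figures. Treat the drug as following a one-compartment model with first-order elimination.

Total dose = 22.4 × 102 = 2285 mg
C₀ = Dose / Vd = 2285 / 219 = 10.43 mg/L
C = C₀ · e^(−k·t) = 10.43 × e^(−0.01660 × 103)
  = 10.43 × 0.1809 = 1.887 mg/L
Convert: 1.887 mg/L × 1000 = 1887 µg/L

1890 µg/L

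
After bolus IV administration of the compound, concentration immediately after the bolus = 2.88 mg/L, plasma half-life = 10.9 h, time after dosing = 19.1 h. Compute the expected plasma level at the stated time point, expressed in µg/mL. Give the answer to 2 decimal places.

0.85 µg/mL

k = ln2 / t½ = 0.693147 / 10.9 = 0.06359 h⁻¹
C = C₀ · e^(−k·t) = 2.880 × e^(−0.06359 × 19.1)
  = 2.880 × 0.2968 = 0.8548 mg/L
(0.8548 mg/L = 0.8548 µg/mL)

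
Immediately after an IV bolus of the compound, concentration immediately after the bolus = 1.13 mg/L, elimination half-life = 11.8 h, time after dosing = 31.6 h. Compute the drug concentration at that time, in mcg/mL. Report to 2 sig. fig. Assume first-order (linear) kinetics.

k = ln2 / t½ = 0.693147 / 11.8 = 0.05874 h⁻¹
C = C₀ · e^(−k·t) = 1.130 × e^(−0.05874 × 31.6)
  = 1.130 × 0.1563 = 0.1766 mg/L
(0.1766 mg/L = 0.1766 mcg/mL)

0.18 mcg/mL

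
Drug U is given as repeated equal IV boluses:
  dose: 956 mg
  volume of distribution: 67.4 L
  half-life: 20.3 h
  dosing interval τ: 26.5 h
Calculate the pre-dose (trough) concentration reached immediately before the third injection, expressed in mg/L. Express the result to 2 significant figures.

8.1 mg/L

C₀ per dose = Dose / Vd = 956 / 67.4 = 14.18 mg/L
k = ln2 / t½ = 0.693147 / 20.3 = 0.03415 h⁻¹
Fraction remaining after one interval: r = e^(−kτ) = e^(−0.03415 × 26.5) = 0.4046
Before dose 3, 2 doses have been given (aged 1τ, 2τ).
C_trough = C₀ × (r + r²) = 14.18 × (0.4046 + 0.1637) = 8.058 mg/L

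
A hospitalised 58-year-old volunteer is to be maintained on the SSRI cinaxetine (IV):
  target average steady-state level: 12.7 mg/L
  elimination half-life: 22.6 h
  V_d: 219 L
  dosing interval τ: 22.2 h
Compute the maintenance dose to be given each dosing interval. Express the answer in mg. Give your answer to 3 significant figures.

k = ln2 / t½ = 0.693147 / 22.6 = 0.03067 h⁻¹
CL = k × Vd = 0.03067 × 219 = 6.717 L/h
At steady state, Dose/τ = Css × CL.
Dose = Css × CL × τ = 12.7 × 6.717 × 22.2 = 1894 mg

1890 mg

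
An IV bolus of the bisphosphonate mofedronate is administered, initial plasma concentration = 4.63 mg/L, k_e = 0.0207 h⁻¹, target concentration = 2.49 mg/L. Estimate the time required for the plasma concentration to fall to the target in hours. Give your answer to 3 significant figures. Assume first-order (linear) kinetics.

30.0 h

t = ln(C₀ / C) / k = ln(4.630 / 2.49) / 0.02070
  = ln(1.859) / 0.02070 = 0.6200 / 0.02070 = 29.95 h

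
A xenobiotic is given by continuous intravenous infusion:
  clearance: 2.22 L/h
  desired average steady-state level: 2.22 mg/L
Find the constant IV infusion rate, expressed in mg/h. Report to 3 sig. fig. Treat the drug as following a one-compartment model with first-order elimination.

4.93 mg/h

At steady state, infusion rate R₀ = Css × CL = 2.22 × 2.220 = 4.928 mg/h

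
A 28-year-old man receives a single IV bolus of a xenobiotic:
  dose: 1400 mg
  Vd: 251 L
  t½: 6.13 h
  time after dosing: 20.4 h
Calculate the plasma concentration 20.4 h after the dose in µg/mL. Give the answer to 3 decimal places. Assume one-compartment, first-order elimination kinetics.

C₀ = Dose / Vd = 1400 / 251 = 5.578 mg/L
k = ln2 / t½ = 0.693147 / 6.13 = 0.1131 h⁻¹
C = C₀ · e^(−k·t) = 5.578 × e^(−0.1131 × 20.4)
  = 5.578 × 0.09954 = 0.5552 mg/L
(0.5552 mg/L = 0.5552 µg/mL)

0.555 µg/mL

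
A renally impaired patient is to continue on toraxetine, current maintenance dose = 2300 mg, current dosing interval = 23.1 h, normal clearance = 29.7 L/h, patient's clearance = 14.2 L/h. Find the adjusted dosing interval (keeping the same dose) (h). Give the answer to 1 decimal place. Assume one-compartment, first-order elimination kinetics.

To keep the same average steady-state level, dosing rate must scale with clearance.
CL ratio = 14.2 / 29.7 = 0.4781
New interval (same dose) = 23.1 / 0.4781 = 48.32 h

48.3 h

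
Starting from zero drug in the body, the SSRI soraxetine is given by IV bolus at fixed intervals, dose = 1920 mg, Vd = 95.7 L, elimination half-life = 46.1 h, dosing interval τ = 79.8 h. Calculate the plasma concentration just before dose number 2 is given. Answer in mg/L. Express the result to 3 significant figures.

6.04 mg/L

C₀ per dose = Dose / Vd = 1920 / 95.7 = 20.06 mg/L
k = ln2 / t½ = 0.693147 / 46.1 = 0.01504 h⁻¹
Fraction remaining after one interval: r = e^(−kτ) = e^(−0.01504 × 79.8) = 0.3011
Before dose 2, 1 dose has been given (aged 1τ).
C_trough = C₀ × r = 20.06 × 0.3011 = 6.040 mg/L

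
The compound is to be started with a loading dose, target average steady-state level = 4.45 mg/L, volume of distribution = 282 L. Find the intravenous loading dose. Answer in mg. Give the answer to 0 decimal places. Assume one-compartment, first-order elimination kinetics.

LD = Css × Vd = 4.45 × 282 = 1255 mg

1255 mg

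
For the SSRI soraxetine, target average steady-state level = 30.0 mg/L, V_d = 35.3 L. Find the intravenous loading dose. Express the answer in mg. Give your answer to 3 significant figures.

LD = Css × Vd = 30.0 × 35.3 = 1059 mg

1060 mg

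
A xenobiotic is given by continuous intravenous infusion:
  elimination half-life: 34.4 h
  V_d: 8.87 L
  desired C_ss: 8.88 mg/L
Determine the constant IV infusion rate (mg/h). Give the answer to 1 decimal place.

1.6 mg/h

k = ln2 / t½ = 0.693147 / 34.4 = 0.02015 h⁻¹
CL = k × Vd = 0.02015 × 8.87 = 0.1787 L/h
At steady state, infusion rate R₀ = Css × CL = 8.88 × 0.1787 = 1.587 mg/h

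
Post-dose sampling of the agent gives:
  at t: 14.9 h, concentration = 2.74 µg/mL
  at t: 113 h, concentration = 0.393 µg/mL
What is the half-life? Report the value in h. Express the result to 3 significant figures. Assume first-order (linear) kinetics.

k = ln(C₁/C₂) / (t₂ − t₁) = ln(2.74/0.393) / (113 − 14.9)
  = 1.942 / 98.10 = 0.01980 h⁻¹
t½ = ln2 / k = 0.693147 / 0.01980 = 35.01 h

35.0 h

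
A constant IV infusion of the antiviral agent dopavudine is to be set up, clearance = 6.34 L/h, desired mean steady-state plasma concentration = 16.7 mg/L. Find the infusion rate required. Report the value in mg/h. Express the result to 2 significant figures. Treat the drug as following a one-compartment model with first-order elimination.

110 mg/h

At steady state, infusion rate R₀ = Css × CL = 16.7 × 6.340 = 105.9 mg/h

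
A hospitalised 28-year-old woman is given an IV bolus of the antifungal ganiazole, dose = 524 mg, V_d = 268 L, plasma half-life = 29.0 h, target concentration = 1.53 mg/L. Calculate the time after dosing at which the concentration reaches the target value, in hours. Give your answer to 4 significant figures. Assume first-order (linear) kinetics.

C₀ = Dose / Vd = 524.0 / 268 = 1.955 mg/L
k = ln2 / t½ = 0.693147 / 29.0 = 0.02390 h⁻¹
t = ln(C₀ / C) / k = ln(1.955 / 1.53) / 0.02390
  = ln(1.278) / 0.02390 = 0.2453 / 0.02390 = 10.26 h

10.26 h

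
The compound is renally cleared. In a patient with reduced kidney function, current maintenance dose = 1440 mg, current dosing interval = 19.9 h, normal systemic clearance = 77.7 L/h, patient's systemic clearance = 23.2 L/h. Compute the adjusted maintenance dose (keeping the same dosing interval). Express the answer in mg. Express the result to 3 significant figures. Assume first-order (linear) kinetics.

430 mg

To keep the same average steady-state level, dosing rate must scale with clearance.
CL ratio = 23.2 / 77.7 = 0.2986
New dose (same interval) = 1440 × 0.2986 = 430.0 mg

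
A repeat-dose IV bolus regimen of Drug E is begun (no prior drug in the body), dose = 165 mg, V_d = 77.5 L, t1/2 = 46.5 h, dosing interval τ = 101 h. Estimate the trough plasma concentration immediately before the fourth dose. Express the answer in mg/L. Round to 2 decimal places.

C₀ per dose = Dose / Vd = 165 / 77.5 = 2.129 mg/L
k = ln2 / t½ = 0.693147 / 46.5 = 0.01491 h⁻¹
Fraction remaining after one interval: r = e^(−kτ) = e^(−0.01491 × 101) = 0.2218
Before dose 4, 3 doses have been given (aged 1τ, 2τ, 3τ).
C_trough = C₀ × (r + r² + … + r^3) = C₀ × r(1−r^3)/(1−r)
        = 2.129 × 0.2218 × (1 − 0.01091) / (1 − 0.2218) = 0.6002 mg/L

0.60 mg/L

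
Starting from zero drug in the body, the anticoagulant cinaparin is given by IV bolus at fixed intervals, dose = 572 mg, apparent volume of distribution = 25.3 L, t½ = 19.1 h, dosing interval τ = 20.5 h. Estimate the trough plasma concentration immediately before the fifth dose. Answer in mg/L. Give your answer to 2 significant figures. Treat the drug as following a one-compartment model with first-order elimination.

C₀ per dose = Dose / Vd = 572 / 25.3 = 22.61 mg/L
k = ln2 / t½ = 0.693147 / 19.1 = 0.03629 h⁻¹
Fraction remaining after one interval: r = e^(−kτ) = e^(−0.03629 × 20.5) = 0.4752
Before dose 5, 4 doses have been given (aged 1τ, 2τ, 3τ, 4τ).
C_trough = C₀ × (r + r² + … + r^4) = C₀ × r(1−r^4)/(1−r)
        = 22.61 × 0.4752 × (1 − 0.05099) / (1 − 0.4752) = 19.43 mg/L

19 mg/L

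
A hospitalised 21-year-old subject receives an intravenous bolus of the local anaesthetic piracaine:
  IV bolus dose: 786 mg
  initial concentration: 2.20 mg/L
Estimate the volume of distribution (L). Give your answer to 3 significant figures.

Vd = Dose / C₀ = 786.0 / 2.20 = 357.3 L

357 L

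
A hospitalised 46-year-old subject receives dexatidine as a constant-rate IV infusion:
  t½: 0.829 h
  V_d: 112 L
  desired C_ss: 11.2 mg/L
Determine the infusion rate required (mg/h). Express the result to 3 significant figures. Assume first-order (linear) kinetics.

k = ln2 / t½ = 0.693147 / 0.829 = 0.8361 h⁻¹
CL = k × Vd = 0.8361 × 112 = 93.64 L/h
At steady state, infusion rate R₀ = Css × CL = 11.2 × 93.64 = 1049 mg/h

1050 mg/h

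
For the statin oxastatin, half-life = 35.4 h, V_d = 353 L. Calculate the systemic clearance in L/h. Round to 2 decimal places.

6.91 L/h

k = ln2 / t½ = 0.693147 / 35.4 = 0.01958 h⁻¹
CL = k × Vd = 0.01958 × 353 = 6.912 L/h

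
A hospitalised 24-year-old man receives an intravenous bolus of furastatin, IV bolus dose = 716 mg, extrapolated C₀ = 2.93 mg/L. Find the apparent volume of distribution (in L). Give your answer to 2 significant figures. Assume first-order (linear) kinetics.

Vd = Dose / C₀ = 716.0 / 2.93 = 244.4 L

240 L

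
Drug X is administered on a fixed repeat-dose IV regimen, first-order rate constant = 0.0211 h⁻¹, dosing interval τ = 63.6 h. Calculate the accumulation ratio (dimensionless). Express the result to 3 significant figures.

e^(−kτ) = e^(−0.02110 × 63.6) = 0.2613
Accumulation ratio R = 1 / (1 − e^(−kτ)) = 1 / (1 − 0.2613) = 1.354

1.35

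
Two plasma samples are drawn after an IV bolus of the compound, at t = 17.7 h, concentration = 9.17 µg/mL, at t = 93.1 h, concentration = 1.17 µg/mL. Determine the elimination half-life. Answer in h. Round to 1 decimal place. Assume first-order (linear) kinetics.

25.4 h

k = ln(C₁/C₂) / (t₂ − t₁) = ln(9.17/1.17) / (93.1 − 17.7)
  = 2.059 / 75.40 = 0.02731 h⁻¹
t½ = ln2 / k = 0.693147 / 0.02731 = 25.38 h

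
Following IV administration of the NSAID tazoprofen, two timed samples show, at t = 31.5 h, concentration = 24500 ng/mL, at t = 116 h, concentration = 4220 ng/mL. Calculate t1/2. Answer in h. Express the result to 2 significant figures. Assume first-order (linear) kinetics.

k = ln(C₁/C₂) / (t₂ − t₁) = ln(24500/4220) / (116 − 31.5)
  = 1.759 / 84.50 = 0.02082 h⁻¹
t½ = ln2 / k = 0.693147 / 0.02082 = 33.29 h

33 h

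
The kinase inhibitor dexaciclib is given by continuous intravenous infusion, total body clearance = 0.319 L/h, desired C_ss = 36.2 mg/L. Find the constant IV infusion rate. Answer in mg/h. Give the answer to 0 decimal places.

12 mg/h

At steady state, infusion rate R₀ = Css × CL = 36.2 × 0.3190 = 11.55 mg/h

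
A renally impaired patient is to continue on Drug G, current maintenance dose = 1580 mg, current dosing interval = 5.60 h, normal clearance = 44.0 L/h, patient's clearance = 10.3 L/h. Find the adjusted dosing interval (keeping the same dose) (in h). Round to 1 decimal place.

23.9 h

To keep the same average steady-state level, dosing rate must scale with clearance.
CL ratio = 10.3 / 44.0 = 0.2341
New interval (same dose) = 5.60 / 0.2341 = 23.92 h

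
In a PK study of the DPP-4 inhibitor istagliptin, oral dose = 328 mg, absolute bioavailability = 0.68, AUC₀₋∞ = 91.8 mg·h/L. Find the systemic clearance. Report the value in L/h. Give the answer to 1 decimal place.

2.4 L/h

CL = F·Dose / AUC = 0.68 × 328 / 91.8 = 2.430 L/h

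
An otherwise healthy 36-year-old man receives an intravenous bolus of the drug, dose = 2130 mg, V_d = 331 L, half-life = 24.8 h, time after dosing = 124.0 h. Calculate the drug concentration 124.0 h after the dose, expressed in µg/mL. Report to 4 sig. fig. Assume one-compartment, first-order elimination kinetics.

C₀ = Dose / Vd = 2130 / 331 = 6.435 mg/L
k = ln2 / t½ = 0.693147 / 24.8 = 0.02795 h⁻¹
t / t½ = 124.0 / 24.8 = 5 half-lives
C = C₀ × (1/2)^5 = 6.435 × 0.03125 = 0.2011 mg/L
(0.2011 mg/L = 0.2011 µg/mL)

0.2011 µg/mL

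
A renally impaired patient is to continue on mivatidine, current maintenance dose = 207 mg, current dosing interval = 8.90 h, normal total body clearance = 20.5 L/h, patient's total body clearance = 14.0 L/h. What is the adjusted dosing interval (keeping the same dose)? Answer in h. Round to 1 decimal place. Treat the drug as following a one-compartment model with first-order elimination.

13.0 h

To keep the same average steady-state level, dosing rate must scale with clearance.
CL ratio = 14.0 / 20.5 = 0.6829
New interval (same dose) = 8.90 / 0.6829 = 13.03 h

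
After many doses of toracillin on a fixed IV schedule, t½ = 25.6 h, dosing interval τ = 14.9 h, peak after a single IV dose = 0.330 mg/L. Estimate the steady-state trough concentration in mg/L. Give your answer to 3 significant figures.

k = ln2 / t½ = 0.693147 / 25.6 = 0.02708 h⁻¹
e^(−kτ) = e^(−0.02708 × 14.9) = 0.6680
Accumulation ratio R = 1 / (1 − e^(−kτ)) = 1 / (1 − 0.6680) = 3.012
Steady-state trough = C₀ × R × e^(−kτ) = 0.330 × 3.012 × 0.6680 = 0.6640 mg/L

0.664 mg/L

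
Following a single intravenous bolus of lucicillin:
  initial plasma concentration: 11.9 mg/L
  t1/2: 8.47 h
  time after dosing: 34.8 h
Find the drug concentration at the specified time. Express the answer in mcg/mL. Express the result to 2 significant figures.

k = ln2 / t½ = 0.693147 / 8.47 = 0.08184 h⁻¹
C = C₀ · e^(−k·t) = 11.90 × e^(−0.08184 × 34.8)
  = 11.90 × 0.05796 = 0.6897 mg/L
(0.6897 mg/L = 0.6897 mcg/mL)

0.69 mcg/mL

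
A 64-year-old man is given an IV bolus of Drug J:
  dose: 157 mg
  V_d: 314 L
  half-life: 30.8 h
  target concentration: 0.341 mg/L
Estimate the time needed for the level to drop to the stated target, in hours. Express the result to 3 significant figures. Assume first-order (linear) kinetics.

C₀ = Dose / Vd = 157.0 / 314 = 0.5000 mg/L
k = ln2 / t½ = 0.693147 / 30.8 = 0.02250 h⁻¹
t = ln(C₀ / C) / k = ln(0.5000 / 0.341) / 0.02250
  = ln(1.466) / 0.02250 = 0.3825 / 0.02250 = 17.00 h

17.0 h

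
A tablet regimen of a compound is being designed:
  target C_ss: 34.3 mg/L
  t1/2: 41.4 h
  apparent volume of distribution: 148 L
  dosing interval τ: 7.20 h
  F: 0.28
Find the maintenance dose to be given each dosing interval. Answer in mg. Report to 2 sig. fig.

k = ln2 / t½ = 0.693147 / 41.4 = 0.01674 h⁻¹
CL = k × Vd = 0.01674 × 148 = 2.478 L/h
At steady state, F × (Dose/τ) = Css × CL.
Dose = Css × CL × τ / F = 34.3 × 2.478 × 7.20 / 0.28 = 2186 mg

2200 mg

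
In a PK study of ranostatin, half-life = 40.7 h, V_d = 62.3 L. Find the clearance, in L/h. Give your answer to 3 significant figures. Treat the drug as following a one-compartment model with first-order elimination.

k = ln2 / t½ = 0.693147 / 40.7 = 0.01703 h⁻¹
CL = k × Vd = 0.01703 × 62.3 = 1.061 L/h

1.06 L/h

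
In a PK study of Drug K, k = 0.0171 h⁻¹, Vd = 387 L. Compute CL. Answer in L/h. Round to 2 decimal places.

6.62 L/h

CL = k × Vd = 0.0171 × 387 = 6.618 L/h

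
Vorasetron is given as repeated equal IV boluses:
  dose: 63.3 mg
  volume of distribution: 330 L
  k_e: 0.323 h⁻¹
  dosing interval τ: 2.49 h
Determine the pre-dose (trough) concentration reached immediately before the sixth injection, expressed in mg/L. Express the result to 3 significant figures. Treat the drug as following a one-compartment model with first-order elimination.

C₀ per dose = Dose / Vd = 63.3 / 330 = 0.1918 mg/L
Fraction remaining after one interval: r = e^(−kτ) = e^(−0.3230 × 2.49) = 0.4474
Before dose 6, 5 doses have been given (aged 1τ, 2τ, 3τ, 4τ, 5τ).
C_trough = C₀ × (r + r² + … + r^5) = C₀ × r(1−r^5)/(1−r)
        = 0.1918 × 0.4474 × (1 − 0.01793) / (1 − 0.4474) = 0.1525 mg/L

0.153 mg/L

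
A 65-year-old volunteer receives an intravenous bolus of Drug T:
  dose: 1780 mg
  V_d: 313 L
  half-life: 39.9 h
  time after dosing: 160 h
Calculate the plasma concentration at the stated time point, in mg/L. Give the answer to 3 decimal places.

0.353 mg/L

C₀ = Dose / Vd = 1780 / 313 = 5.687 mg/L
k = ln2 / t½ = 0.693147 / 39.9 = 0.01737 h⁻¹
C = C₀ · e^(−k·t) = 5.687 × e^(−0.01737 × 160)
  = 5.687 × 0.06209 = 0.3531 mg/L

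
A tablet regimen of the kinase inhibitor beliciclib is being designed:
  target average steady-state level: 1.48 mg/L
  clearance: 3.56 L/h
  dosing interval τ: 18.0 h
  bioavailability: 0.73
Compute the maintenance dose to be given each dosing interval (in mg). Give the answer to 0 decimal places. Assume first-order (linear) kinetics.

At steady state, F × (Dose/τ) = Css × CL.
Dose = Css × CL × τ / F = 1.48 × 3.560 × 18.0 / 0.73 = 129.9 mg

130 mg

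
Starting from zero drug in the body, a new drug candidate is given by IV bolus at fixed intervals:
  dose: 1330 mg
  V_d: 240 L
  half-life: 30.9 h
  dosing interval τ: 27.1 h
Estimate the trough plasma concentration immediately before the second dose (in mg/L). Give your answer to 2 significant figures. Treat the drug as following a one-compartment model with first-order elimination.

3.0 mg/L

C₀ per dose = Dose / Vd = 1330 / 240 = 5.542 mg/L
k = ln2 / t½ = 0.693147 / 30.9 = 0.02243 h⁻¹
Fraction remaining after one interval: r = e^(−kτ) = e^(−0.02243 × 27.1) = 0.5445
Before dose 2, 1 dose has been given (aged 1τ).
C_trough = C₀ × r = 5.542 × 0.5445 = 3.018 mg/L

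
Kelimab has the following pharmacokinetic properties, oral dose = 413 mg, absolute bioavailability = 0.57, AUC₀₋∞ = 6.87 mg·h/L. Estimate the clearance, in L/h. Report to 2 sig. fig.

CL = F·Dose / AUC = 0.57 × 413 / 6.87 = 34.27 L/h

34 L/h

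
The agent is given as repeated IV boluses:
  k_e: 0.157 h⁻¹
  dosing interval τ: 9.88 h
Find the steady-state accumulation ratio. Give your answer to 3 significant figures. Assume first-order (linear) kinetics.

1.27

e^(−kτ) = e^(−0.1570 × 9.88) = 0.2120
Accumulation ratio R = 1 / (1 − e^(−kτ)) = 1 / (1 − 0.2120) = 1.269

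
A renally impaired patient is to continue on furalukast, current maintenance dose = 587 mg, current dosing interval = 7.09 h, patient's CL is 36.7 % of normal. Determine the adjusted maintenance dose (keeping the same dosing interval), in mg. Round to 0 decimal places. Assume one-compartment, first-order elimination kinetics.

To keep the same average steady-state level, dosing rate must scale with clearance.
CL ratio = 36.7 / 100 = 0.3670
New dose (same interval) = 587 × 0.3670 = 215.4 mg

215 mg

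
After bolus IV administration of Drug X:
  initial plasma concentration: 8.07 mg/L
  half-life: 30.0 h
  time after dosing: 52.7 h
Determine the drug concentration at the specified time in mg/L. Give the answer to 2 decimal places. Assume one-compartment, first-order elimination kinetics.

k = ln2 / t½ = 0.693147 / 30.0 = 0.02310 h⁻¹
C = C₀ · e^(−k·t) = 8.070 × e^(−0.02310 × 52.7)
  = 8.070 × 0.2960 = 2.389 mg/L

2.39 mg/L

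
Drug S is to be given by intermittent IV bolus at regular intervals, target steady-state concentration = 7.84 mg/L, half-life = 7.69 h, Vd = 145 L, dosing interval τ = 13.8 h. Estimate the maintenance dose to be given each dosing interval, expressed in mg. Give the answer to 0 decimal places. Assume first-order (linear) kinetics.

1414 mg

k = ln2 / t½ = 0.693147 / 7.69 = 0.09014 h⁻¹
CL = k × Vd = 0.09014 × 145 = 13.07 L/h
At steady state, Dose/τ = Css × CL.
Dose = Css × CL × τ = 7.84 × 13.07 × 13.8 = 1414 mg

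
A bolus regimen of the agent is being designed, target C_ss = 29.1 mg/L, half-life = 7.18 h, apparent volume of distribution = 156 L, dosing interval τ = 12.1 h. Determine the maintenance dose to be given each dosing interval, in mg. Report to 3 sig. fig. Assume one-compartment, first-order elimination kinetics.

5300 mg

k = ln2 / t½ = 0.693147 / 7.18 = 0.09654 h⁻¹
CL = k × Vd = 0.09654 × 156 = 15.06 L/h
At steady state, Dose/τ = Css × CL.
Dose = Css × CL × τ = 29.1 × 15.06 × 12.1 = 5303 mg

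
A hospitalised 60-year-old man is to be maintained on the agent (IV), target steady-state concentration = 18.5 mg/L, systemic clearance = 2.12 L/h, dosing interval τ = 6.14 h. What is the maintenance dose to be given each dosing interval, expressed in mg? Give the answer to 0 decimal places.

At steady state, Dose/τ = Css × CL.
Dose = Css × CL × τ = 18.5 × 2.120 × 6.14 = 240.8 mg

241 mg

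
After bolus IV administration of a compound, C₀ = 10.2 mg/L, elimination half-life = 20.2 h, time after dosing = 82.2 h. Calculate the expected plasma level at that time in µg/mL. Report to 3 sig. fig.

k = ln2 / t½ = 0.693147 / 20.2 = 0.03431 h⁻¹
C = C₀ · e^(−k·t) = 10.20 × e^(−0.03431 × 82.2)
  = 10.20 × 0.05959 = 0.6078 mg/L
(0.6078 mg/L = 0.6078 µg/mL)

0.608 µg/mL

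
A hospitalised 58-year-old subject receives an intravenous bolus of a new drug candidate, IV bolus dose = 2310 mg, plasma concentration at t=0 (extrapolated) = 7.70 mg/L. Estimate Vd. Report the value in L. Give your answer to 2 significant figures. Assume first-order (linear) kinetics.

Vd = Dose / C₀ = 2310 / 7.70 = 300.0 L

300 L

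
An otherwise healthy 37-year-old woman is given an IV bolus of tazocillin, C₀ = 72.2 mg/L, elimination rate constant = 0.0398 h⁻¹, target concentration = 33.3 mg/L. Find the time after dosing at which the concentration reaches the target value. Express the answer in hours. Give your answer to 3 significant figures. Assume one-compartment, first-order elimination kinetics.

19.4 h

t = ln(C₀ / C) / k = ln(72.20 / 33.3) / 0.03980
  = ln(2.168) / 0.03980 = 0.7738 / 0.03980 = 19.44 h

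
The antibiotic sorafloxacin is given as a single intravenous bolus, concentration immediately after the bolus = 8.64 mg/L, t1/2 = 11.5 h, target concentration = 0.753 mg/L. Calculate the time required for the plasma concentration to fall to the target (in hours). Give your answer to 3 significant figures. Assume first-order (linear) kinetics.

40.5 h

k = ln2 / t½ = 0.693147 / 11.5 = 0.06027 h⁻¹
t = ln(C₀ / C) / k = ln(8.640 / 0.753) / 0.06027
  = ln(11.47) / 0.06027 = 2.440 / 0.06027 = 40.48 h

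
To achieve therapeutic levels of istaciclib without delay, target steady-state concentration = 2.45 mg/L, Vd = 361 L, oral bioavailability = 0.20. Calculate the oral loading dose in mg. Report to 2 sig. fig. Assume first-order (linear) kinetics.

LD = Css × Vd / F = 2.45 × 361 / 0.20 = 4422 mg

4400 mg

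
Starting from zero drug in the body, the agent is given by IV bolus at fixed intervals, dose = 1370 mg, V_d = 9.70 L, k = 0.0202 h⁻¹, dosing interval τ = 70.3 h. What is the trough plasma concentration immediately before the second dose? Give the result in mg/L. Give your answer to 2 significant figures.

34 mg/L

C₀ per dose = Dose / Vd = 1370 / 9.70 = 141.2 mg/L
Fraction remaining after one interval: r = e^(−kτ) = e^(−0.02020 × 70.3) = 0.2417
Before dose 2, 1 dose has been given (aged 1τ).
C_trough = C₀ × r = 141.2 × 0.2417 = 34.13 mg/L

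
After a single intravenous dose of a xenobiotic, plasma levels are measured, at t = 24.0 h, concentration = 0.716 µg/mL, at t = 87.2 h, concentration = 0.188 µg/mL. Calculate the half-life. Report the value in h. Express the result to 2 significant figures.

k = ln(C₁/C₂) / (t₂ − t₁) = ln(0.716/0.188) / (87.2 − 24.0)
  = 1.337 / 63.20 = 0.02116 h⁻¹
t½ = ln2 / k = 0.693147 / 0.02116 = 32.76 h

33 h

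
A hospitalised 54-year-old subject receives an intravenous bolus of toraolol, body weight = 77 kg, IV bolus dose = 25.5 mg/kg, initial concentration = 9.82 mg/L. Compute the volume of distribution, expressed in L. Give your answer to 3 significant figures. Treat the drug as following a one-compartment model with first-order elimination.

Dose = 25.5 × 77 = 1964 mg
Vd = Dose / C₀ = 1964 / 9.82 = 200.0 L

200 L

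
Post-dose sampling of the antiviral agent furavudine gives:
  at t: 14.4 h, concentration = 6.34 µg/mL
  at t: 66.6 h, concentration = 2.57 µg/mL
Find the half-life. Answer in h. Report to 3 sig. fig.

k = ln(C₁/C₂) / (t₂ − t₁) = ln(6.34/2.57) / (66.6 − 14.4)
  = 0.9030 / 52.20 = 0.01730 h⁻¹
t½ = ln2 / k = 0.693147 / 0.01730 = 40.07 h

40.1 h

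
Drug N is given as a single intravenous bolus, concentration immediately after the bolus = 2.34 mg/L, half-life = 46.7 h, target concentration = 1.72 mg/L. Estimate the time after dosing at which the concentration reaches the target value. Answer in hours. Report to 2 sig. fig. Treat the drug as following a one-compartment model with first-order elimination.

21 h

k = ln2 / t½ = 0.693147 / 46.7 = 0.01484 h⁻¹
t = ln(C₀ / C) / k = ln(2.340 / 1.72) / 0.01484
  = ln(1.360) / 0.01484 = 0.3075 / 0.01484 = 20.72 h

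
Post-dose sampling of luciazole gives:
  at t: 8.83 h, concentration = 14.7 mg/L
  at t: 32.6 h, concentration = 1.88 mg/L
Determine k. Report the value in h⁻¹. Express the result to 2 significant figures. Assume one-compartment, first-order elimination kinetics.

k = ln(C₁/C₂) / (t₂ − t₁) = ln(14.7/1.88) / (32.6 − 8.83)
  = 2.057 / 23.77 = 0.08654 h⁻¹

0.087 h⁻¹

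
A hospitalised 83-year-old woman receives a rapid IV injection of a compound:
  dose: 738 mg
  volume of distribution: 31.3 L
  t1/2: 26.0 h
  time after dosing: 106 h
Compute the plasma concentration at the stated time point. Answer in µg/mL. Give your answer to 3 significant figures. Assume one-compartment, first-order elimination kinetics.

C₀ = Dose / Vd = 738.0 / 31.3 = 23.58 mg/L
k = ln2 / t½ = 0.693147 / 26.0 = 0.02666 h⁻¹
C = C₀ · e^(−k·t) = 23.58 × e^(−0.02666 × 106)
  = 23.58 × 0.05925 = 1.397 mg/L
(1.397 mg/L = 1.397 µg/mL)

1.40 µg/mL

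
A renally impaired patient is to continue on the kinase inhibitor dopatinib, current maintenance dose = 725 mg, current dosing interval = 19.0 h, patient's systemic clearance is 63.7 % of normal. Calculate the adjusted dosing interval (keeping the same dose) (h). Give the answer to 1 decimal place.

29.8 h

To keep the same average steady-state level, dosing rate must scale with clearance.
CL ratio = 63.7 / 100 = 0.6370
New interval (same dose) = 19.0 / 0.6370 = 29.83 h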